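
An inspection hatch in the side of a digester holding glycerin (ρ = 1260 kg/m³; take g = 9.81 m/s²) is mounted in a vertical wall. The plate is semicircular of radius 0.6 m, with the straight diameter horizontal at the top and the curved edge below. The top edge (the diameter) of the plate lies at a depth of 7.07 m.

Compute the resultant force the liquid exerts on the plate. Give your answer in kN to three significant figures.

γ = ρg = 1260 × 9.81 / 1000 = 12.3606 kN/m³.
The centroid of a semicircle lies 4r/(3π) = 0.254648 m from the diameter, here below the top edge, so the centroid depth is h_c = 7.07 + 0.254648 = 7.32465 m.
A = πr²/2 = π × 0.6²/2 = 0.565487 m².
Resultant F = γ·h_c·A = 12.3606 × 7.32465 × 0.565487 = 51.1975 kN.

F ≈ 51.2 kN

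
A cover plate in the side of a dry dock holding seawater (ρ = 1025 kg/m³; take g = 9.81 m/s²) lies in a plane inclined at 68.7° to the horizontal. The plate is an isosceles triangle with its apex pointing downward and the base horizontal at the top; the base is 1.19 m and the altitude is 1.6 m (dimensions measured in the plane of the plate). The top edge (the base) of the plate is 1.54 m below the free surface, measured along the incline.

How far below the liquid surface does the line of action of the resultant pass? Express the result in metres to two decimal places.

γ = ρg = 1025 × 9.81 / 1000 = 10.05525 kN/m³.
Let θ = 68.7° be the plate's angle to the horizontal; measure y along the incline from where the plane meets the free surface. Vertical depth h = y·sinθ with sinθ = 0.931691.
With the apex down, the centroid sits h/3 = 1.6/3 = 0.533333 m below the base (the top edge), so y_c = 1.54 + 0.533333 = 2.07333 m and h_c = 2.07333 × 0.931691 = 1.9317 m.
A = ½ × 1.19 × 1.6 = 0.952 m².
Resultant F = γ·h_c·A = 10.05525 × 1.9317 × 0.952 = 18.4914 kN.
I_c = b·h³/36 = 1.19 × 1.6³/36 = 0.135396 m⁴.
Centre of pressure: y_p = y_c + I_c/(y_c·A) = 2.07333 + 0.135396/(2.07333 × 0.952) = 2.07333 + 0.0685963 = 2.14193 m along the plane.
Vertically, h_p = y_p·sinθ = 2.14193 × 0.931691 = 1.99562 m.

h_p = 2.00 m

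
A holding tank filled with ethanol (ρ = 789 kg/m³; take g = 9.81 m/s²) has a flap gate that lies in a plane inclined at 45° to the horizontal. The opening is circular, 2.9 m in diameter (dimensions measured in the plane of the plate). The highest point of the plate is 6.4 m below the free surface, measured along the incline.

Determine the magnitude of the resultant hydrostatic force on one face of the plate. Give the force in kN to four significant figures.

γ = ρg = 789 × 9.81 / 1000 = 7.74009 kN/m³.
Let θ = 45° be the plate's angle to the horizontal; measure y along the incline from where the plane meets the free surface. Vertical depth h = y·sinθ with sinθ = 0.707107.
The centroid is at the centre, 1.45 m below the top of the plate, so y_c = 6.4 + 1.45 = 7.85 m and h_c = 7.85 × 0.707107 = 5.55079 m.
A = π(1.45)² = 6.6052 m².
Resultant F = γ·h_c·A = 7.74009 × 5.55079 × 6.6052 = 283.783 kN.

F ≈ 283.8 kN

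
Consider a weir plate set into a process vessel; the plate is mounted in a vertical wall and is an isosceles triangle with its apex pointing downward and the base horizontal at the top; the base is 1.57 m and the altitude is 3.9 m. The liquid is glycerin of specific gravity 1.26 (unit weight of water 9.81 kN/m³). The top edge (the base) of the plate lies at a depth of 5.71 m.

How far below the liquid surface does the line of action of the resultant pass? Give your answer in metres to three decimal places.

γ = 1.26 × 9.81 = 12.3606 kN/m³.
With the apex down, the centroid sits h/3 = 3.9/3 = 1.3 m below the base (the top edge), so the centroid depth is h_c = 5.71 + 1.3 = 7.01 m.
A = ½ × 1.57 × 3.9 = 3.0615 m².
Resultant F = γ·h_c·A = 12.3606 × 7.01 × 3.0615 = 265.272 kN.
I_c = b·h³/36 = 1.57 × 3.9³/36 = 2.58697 m⁴.
Centre of pressure: y_p = y_c + I_c/(y_c·A) = 7.01 + 2.58697/(7.01 × 3.0615) = 7.01 + 0.120542 = 7.13054 m along the plane.

h_p = 7.131 m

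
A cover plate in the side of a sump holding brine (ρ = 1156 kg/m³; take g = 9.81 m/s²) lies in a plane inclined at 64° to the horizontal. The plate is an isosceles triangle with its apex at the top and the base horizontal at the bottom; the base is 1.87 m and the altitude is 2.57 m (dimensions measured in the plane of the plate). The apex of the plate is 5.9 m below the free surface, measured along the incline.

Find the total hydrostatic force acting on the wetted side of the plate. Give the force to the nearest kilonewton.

F ≈ 186 kN

γ = ρg = 1156 × 9.81 / 1000 = 11.34036 kN/m³.
Let θ = 64° be the plate's angle to the horizontal; measure y along the incline from where the plane meets the free surface. Vertical depth h = y·sinθ with sinθ = 0.898794.
With the apex up, the centroid sits 2h/3 = 2 × 2.57/3 = 1.71333 m below the apex, so y_c = 5.9 + 1.71333 = 7.61333 m and h_c = 7.61333 × 0.898794 = 6.84282 m.
A = ½ × 1.87 × 2.57 = 2.40295 m².
Resultant F = γ·h_c·A = 11.34036 × 6.84282 × 2.40295 = 186.469 kN.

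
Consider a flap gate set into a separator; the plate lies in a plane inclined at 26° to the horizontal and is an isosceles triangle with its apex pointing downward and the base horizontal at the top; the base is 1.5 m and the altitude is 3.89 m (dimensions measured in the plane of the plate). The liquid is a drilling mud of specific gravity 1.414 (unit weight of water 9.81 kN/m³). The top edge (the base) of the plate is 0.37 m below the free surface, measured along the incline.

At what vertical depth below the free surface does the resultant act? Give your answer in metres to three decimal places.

h_p = 0.952 m

γ = 1.414 × 9.81 = 13.87134 kN/m³.
Let θ = 26° be the plate's angle to the horizontal; measure y along the incline from where the plane meets the free surface. Vertical depth h = y·sinθ with sinθ = 0.438371.
With the apex down, the centroid sits h/3 = 3.89/3 = 1.29667 m below the base (the top edge), so y_c = 0.37 + 1.29667 = 1.66667 m and h_c = 1.66667 × 0.438371 = 0.73062 m.
A = ½ × 1.5 × 3.89 = 2.9175 m².
Resultant F = γ·h_c·A = 13.87134 × 0.73062 × 2.9175 = 29.5679 kN.
I_c = b·h³/36 = 1.5 × 3.89³/36 = 2.45266 m⁴.
Centre of pressure: y_p = y_c + I_c/(y_c·A) = 1.66667 + 2.45266/(1.66667 × 2.9175) = 1.66667 + 0.504402 = 2.17107 m along the plane.
Vertically, h_p = y_p·sinθ = 2.17107 × 0.438371 = 0.951734 m.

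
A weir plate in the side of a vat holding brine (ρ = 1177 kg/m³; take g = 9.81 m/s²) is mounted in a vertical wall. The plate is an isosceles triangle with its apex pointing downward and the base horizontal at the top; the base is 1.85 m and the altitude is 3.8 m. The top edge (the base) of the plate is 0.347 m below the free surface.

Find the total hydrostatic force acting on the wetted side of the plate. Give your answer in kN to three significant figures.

F ≈ 65.5 kN

γ = ρg = 1177 × 9.81 / 1000 = 11.54637 kN/m³.
With the apex down, the centroid sits h/3 = 3.8/3 = 1.26667 m below the base (the top edge), so the centroid depth is h_c = 0.347 + 1.26667 = 1.61367 m.
A = ½ × 1.85 × 3.8 = 3.515 m².
Resultant F = γ·h_c·A = 11.54637 × 1.61367 × 3.515 = 65.4916 kN.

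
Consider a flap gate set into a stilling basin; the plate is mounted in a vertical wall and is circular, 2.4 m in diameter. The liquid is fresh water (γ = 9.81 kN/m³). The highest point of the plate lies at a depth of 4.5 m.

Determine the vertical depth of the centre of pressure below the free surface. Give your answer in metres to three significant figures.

γ = 9.81 kN/m³.
The centroid is at the centre, 1.2 m below the top of the plate, so the centroid depth is h_c = 4.5 + 1.2 = 5.7 m.
A = π(1.2)² = 4.52389 m².
Resultant F = γ·h_c·A = 9.81 × 5.7 × 4.52389 = 252.962 kN.
I_c = πr⁴/4 = π × 1.2⁴/4 = 1.6286 m⁴.
Centre of pressure: y_p = y_c + I_c/(y_c·A) = 5.7 + 1.6286/(5.7 × 4.52389) = 5.7 + 0.0631579 = 5.76316 m along the plane.

h_p = 5.76 m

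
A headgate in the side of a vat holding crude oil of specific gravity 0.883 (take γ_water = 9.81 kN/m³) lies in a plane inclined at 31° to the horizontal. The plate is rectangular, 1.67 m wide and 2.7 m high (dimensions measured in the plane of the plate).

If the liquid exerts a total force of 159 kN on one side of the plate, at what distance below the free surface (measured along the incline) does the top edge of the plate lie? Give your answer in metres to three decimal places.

γ = 0.883 × 9.81 = 8.66223 kN/m³.
A = 1.67 × 2.7 = 4.509 m².
From F = γ·h_c·A, the centroid depth is h_c = 159/(8.66223 × 4.509) = 4.07087 m.
Let θ = 31° be the plate's angle to the horizontal; measure y along the incline from where the plane meets the free surface. Vertical depth h = y·sinθ with sinθ = 0.515038.
Along the incline, y_c = h_c/sinθ = 4.07087/0.515038 = 7.90402 m.
The centroid lies 2.7/2 = 1.35 m below the top edge, so the top edge sits at y_top = 7.90402 − 1.35 = 6.55402 m along the incline.

y_top ≈ 6.554 m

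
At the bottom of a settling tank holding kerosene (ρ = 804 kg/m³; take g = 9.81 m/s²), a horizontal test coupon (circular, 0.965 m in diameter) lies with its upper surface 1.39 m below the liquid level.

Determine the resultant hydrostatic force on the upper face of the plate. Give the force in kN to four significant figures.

F ≈ 8.018 kN

γ = ρg = 804 × 9.81 / 1000 = 7.88724 kN/m³.
The plate is horizontal, so pressure is uniform at p = γ·h = 7.88724 × 1.39 = 10.9633 kN/m².
A = π(0.4825)² = 0.731382 m².
F = p·A = 10.9633 × 0.731382 = 8.01836 kN.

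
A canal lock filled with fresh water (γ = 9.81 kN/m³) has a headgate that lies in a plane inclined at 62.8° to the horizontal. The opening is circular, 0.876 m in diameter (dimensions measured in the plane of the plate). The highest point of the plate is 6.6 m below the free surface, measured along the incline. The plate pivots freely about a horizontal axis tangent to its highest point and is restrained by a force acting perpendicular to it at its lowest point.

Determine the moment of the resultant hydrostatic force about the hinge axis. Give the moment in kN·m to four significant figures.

γ = 9.81 kN/m³.
Let θ = 62.8° be the plate's angle to the horizontal; measure y along the incline from where the plane meets the free surface. Vertical depth h = y·sinθ with sinθ = 0.889416.
The centroid is at the centre, 0.438 m below the top of the plate, so y_c = 6.6 + 0.438 = 7.038 m and h_c = 7.038 × 0.889416 = 6.25971 m.
A = π(0.438)² = 0.602696 m².
Resultant F = γ·h_c·A = 9.81 × 6.25971 × 0.602696 = 37.0102 kN.
I_c = πr⁴/4 = π × 0.438⁴/4 = 0.0289059 m⁴.
Centre of pressure: y_p = y_c + I_c/(y_c·A) = 7.038 + 0.0289059/(7.038 × 0.602696) = 7.038 + 0.00681458 = 7.04481 m along the plane.
The resultant acts 0.438 + 0.00681458 = 0.444815 m (along the plate) below the hinge at the top edge, so the moment about the hinge is M = F × 0.444815 = 37.0102 × 0.444815 = 16.4627 kN·m.

M ≈ 16.46 kN·m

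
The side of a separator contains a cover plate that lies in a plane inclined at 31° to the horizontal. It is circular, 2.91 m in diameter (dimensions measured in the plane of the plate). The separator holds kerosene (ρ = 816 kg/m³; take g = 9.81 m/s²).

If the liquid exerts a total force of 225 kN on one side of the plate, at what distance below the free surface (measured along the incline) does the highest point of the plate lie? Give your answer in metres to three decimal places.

γ = ρg = 816 × 9.81 / 1000 = 8.00496 kN/m³.
A = π(1.455)² = 6.65083 m².
From F = γ·h_c·A, the centroid depth is h_c = 225/(8.00496 × 6.65083) = 4.22618 m.
Let θ = 31° be the plate's angle to the horizontal; measure y along the incline from where the plane meets the free surface. Vertical depth h = y·sinθ with sinθ = 0.515038.
Along the incline, y_c = h_c/sinθ = 4.22618/0.515038 = 8.20557 m.
The centroid is at the centre, 1.455 m below the top of the plate, so the highest point sits at y_top = 8.20557 − 1.455 = 6.75057 m along the incline.

y_top ≈ 6.751 m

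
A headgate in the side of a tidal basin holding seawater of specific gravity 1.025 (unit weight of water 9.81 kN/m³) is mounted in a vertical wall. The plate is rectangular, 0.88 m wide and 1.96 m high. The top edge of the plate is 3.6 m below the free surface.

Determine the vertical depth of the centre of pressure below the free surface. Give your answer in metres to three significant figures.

h_p = 4.65 m

γ = 1.025 × 9.81 = 10.05525 kN/m³.
The centroid lies 1.96/2 = 0.98 m below the top edge, so the centroid depth is h_c = 3.6 + 0.98 = 4.58 m.
A = 0.88 × 1.96 = 1.7248 m².
Resultant F = γ·h_c·A = 10.05525 × 4.58 × 1.7248 = 79.4323 kN.
I_c = b·h³/12 = 0.88 × 1.96³/12 = 0.552166 m⁴.
Centre of pressure: y_p = y_c + I_c/(y_c·A) = 4.58 + 0.552166/(4.58 × 1.7248) = 4.58 + 0.0698981 = 4.6499 m along the plane.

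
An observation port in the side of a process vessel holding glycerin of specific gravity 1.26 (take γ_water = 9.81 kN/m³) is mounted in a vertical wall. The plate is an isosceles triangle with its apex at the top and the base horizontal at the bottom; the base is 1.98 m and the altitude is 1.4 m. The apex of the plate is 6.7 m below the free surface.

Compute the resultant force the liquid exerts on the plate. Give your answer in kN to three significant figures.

γ = 1.26 × 9.81 = 12.3606 kN/m³.
With the apex up, the centroid sits 2h/3 = 2 × 1.4/3 = 0.933333 m below the apex, so the centroid depth is h_c = 6.7 + 0.933333 = 7.63333 m.
A = ½ × 1.98 × 1.4 = 1.386 m².
Resultant F = γ·h_c·A = 12.3606 × 7.63333 × 1.386 = 130.773 kN.

F ≈ 131 kN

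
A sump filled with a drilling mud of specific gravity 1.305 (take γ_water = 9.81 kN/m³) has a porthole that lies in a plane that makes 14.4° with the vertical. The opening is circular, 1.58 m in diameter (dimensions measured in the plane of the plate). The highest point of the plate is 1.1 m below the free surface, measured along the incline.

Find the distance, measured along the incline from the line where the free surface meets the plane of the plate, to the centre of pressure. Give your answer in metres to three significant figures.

γ = 1.305 × 9.81 = 12.80205 kN/m³.
The plate makes 14.4° with the vertical, i.e. θ = 90° − 14.4° = 75.6° to the horizontal. Measuring y along the incline from the free-surface line, vertical depth h = y·sinθ with sinθ = 0.968583.
The centroid is at the centre, 0.79 m below the top of the plate, so y_c = 1.1 + 0.79 = 1.89 m and h_c = 1.89 × 0.968583 = 1.83062 m.
A = π(0.79)² = 1.96067 m².
Resultant F = γ·h_c·A = 12.80205 × 1.83062 × 1.96067 = 45.9497 kN.
I_c = πr⁴/4 = π × 0.79⁴/4 = 0.305913 m⁴.
Centre of pressure: y_p = y_c + I_c/(y_c·A) = 1.89 + 0.305913/(1.89 × 1.96067) = 1.89 + 0.0825528 = 1.97255 m along the plane.

y_p = 1.97 m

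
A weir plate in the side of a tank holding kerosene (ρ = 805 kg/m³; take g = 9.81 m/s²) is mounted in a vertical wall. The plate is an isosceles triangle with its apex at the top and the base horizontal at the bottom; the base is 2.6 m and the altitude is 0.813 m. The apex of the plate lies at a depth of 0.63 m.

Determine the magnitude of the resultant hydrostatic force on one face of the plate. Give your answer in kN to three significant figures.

F ≈ 9.78 kN

γ = ρg = 805 × 9.81 / 1000 = 7.89705 kN/m³.
With the apex up, the centroid sits 2h/3 = 2 × 0.813/3 = 0.542 m below the apex, so the centroid depth is h_c = 0.63 + 0.542 = 1.172 m.
A = ½ × 2.6 × 0.813 = 1.0569 m².
Resultant F = γ·h_c·A = 7.89705 × 1.172 × 1.0569 = 9.78197 kN.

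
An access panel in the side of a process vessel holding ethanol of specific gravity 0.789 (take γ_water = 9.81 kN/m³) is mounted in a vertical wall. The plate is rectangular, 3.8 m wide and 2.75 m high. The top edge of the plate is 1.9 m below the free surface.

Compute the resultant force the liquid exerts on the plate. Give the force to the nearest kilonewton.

γ = 0.789 × 9.81 = 7.74009 kN/m³.
The centroid lies 2.75/2 = 1.375 m below the top edge, so the centroid depth is h_c = 1.9 + 1.375 = 3.275 m.
A = 3.8 × 2.75 = 10.45 m².
Resultant F = γ·h_c·A = 7.74009 × 3.275 × 10.45 = 264.895 kN.

F ≈ 265 kN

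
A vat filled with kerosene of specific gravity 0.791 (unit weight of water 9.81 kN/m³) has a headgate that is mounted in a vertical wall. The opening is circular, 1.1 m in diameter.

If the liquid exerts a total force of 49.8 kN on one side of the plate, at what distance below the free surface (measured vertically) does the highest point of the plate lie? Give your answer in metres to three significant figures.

d_top ≈ 6.20 m

γ = 0.791 × 9.81 = 7.75971 kN/m³.
A = π(0.55)² = 0.950332 m².
From F = γ·h_c·A, the centroid depth is h_c = 49.8/(7.75971 × 0.950332) = 6.75318 m.
The centroid is at the centre, 0.55 m below the top of the plate, so the highest point sits at h_top = 6.75318 − 0.55 = 6.20318 m below the surface.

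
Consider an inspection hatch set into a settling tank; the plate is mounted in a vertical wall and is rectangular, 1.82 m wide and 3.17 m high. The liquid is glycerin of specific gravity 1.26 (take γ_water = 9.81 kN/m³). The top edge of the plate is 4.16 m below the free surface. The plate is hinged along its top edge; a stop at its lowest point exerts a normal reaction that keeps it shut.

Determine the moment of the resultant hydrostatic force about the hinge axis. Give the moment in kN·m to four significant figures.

M ≈ 709.1 kN·m

γ = 1.26 × 9.81 = 12.3606 kN/m³.
The centroid lies 3.17/2 = 1.585 m below the top edge, so the centroid depth is h_c = 4.16 + 1.585 = 5.745 m.
A = 1.82 × 3.17 = 5.7694 m².
Resultant F = γ·h_c·A = 12.3606 × 5.745 × 5.7694 = 409.695 kN.
I_c = b·h³/12 = 1.82 × 3.17³/12 = 4.83134 m⁴.
Centre of pressure: y_p = y_c + I_c/(y_c·A) = 5.745 + 4.83134/(5.745 × 5.7694) = 5.745 + 0.145763 = 5.89076 m along the plane.
The resultant acts 1.585 + 0.145763 = 1.73076 m (along the plate) below the hinge at the top edge, so the moment about the hinge is M = F × 1.73076 = 409.695 × 1.73076 = 709.084 kN·m.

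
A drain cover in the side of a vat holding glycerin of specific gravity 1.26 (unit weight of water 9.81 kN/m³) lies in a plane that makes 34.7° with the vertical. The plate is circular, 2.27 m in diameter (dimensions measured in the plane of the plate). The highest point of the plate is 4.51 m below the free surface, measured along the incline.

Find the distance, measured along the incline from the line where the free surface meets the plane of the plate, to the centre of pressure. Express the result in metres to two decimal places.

y_p = 5.70 m

γ = 1.26 × 9.81 = 12.3606 kN/m³.
The plate makes 34.7° with the vertical, i.e. θ = 90° − 34.7° = 55.3° to the horizontal. Measuring y along the incline from the free-surface line, vertical depth h = y·sinθ with sinθ = 0.822144.
The centroid is at the centre, 1.135 m below the top of the plate, so y_c = 4.51 + 1.135 = 5.645 m and h_c = 5.645 × 0.822144 = 4.641 m.
A = π(1.135)² = 4.04708 m².
Resultant F = γ·h_c·A = 12.3606 × 4.641 × 4.04708 = 232.163 kN.
I_c = πr⁴/4 = π × 1.135⁴/4 = 1.30339 m⁴.
Centre of pressure: y_p = y_c + I_c/(y_c·A) = 5.645 + 1.30339/(5.645 × 4.04708) = 5.645 + 0.0570517 = 5.70205 m along the plane.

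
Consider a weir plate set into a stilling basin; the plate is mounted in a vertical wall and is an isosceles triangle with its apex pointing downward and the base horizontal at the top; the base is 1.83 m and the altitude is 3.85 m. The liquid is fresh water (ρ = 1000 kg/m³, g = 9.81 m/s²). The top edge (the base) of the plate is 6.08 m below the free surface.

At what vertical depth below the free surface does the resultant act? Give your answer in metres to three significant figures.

h_p = 7.48 m

γ = ρg = 1000 × 9.81 = 9810 N/m³ = 9.81 kN/m³.
With the apex down, the centroid sits h/3 = 3.85/3 = 1.28333 m below the base (the top edge), so the centroid depth is h_c = 6.08 + 1.28333 = 7.36333 m.
A = ½ × 1.83 × 3.85 = 3.52275 m².
Resultant F = γ·h_c·A = 9.81 × 7.36333 × 3.52275 = 254.463 kN.
I_c = b·h³/36 = 1.83 × 3.85³/36 = 2.90089 m⁴.
Centre of pressure: y_p = y_c + I_c/(y_c·A) = 7.36333 + 2.90089/(7.36333 × 3.52275) = 7.36333 + 0.111834 = 7.47516 m along the plane.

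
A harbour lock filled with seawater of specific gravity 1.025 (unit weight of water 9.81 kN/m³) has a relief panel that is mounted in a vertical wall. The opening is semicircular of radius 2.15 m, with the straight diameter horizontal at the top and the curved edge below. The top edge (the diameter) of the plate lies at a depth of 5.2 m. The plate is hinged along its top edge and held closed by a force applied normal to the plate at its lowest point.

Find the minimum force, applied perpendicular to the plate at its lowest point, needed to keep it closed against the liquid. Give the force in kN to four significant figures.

P ≈ 200.4 kN

γ = 1.025 × 9.81 = 10.05525 kN/m³.
The centroid of a semicircle lies 4r/(3π) = 0.912488 m from the diameter, here below the top edge, so the centroid depth is h_c = 5.2 + 0.912488 = 6.11249 m.
A = πr²/2 = π × 2.15²/2 = 7.26101 m².
Resultant F = γ·h_c·A = 10.05525 × 6.11249 × 7.26101 = 446.281 kN.
I_c = (π/8 − 8/(9π))·r⁴ = 0.109757 × 2.15⁴ = 2.34523 m⁴.
Centre of pressure: y_p = y_c + I_c/(y_c·A) = 6.11249 + 2.34523/(6.11249 × 7.26101) = 6.11249 + 0.0528409 = 6.16533 m along the plane.
The resultant acts 0.912488 + 0.0528409 = 0.965329 m (along the plate) below the hinge at the top edge, so the moment about the hinge is M = F × 0.965329 = 446.281 × 0.965329 = 430.808 kN·m.
A normal force at the bottom, 2.15 m from the hinge, must supply this moment: P = 430.808/2.15 = 200.376 kN.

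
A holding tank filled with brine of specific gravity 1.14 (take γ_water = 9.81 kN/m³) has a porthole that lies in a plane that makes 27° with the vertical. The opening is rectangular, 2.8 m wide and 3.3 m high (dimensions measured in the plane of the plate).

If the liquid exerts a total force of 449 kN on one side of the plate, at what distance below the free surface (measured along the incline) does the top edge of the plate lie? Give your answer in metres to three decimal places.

y_top ≈ 3.227 m

γ = 1.14 × 9.81 = 11.1834 kN/m³.
A = 2.8 × 3.3 = 9.24 m².
From F = γ·h_c·A, the centroid depth is h_c = 449/(11.1834 × 9.24) = 4.34511 m.
The plate makes 27° with the vertical, i.e. θ = 90° − 27° = 63° to the horizontal. Measuring y along the incline from the free-surface line, vertical depth h = y·sinθ with sinθ = 0.891007.
Along the incline, y_c = h_c/sinθ = 4.34511/0.891007 = 4.87663 m.
The centroid lies 3.3/2 = 1.65 m below the top edge, so the top edge sits at y_top = 4.87663 − 1.65 = 3.22663 m along the incline.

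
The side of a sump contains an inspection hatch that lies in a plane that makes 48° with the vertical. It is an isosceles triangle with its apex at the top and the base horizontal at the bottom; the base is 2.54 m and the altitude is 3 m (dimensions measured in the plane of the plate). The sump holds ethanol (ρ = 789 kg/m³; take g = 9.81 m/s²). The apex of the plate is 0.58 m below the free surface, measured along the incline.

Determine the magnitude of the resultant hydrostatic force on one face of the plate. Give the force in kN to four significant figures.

γ = ρg = 789 × 9.81 / 1000 = 7.74009 kN/m³.
The plate makes 48° with the vertical, i.e. θ = 90° − 48° = 42° to the horizontal. Measuring y along the incline from the free-surface line, vertical depth h = y·sinθ with sinθ = 0.669131.
With the apex up, the centroid sits 2h/3 = 2 × 3/3 = 2 m below the apex, so y_c = 0.58 + 2 = 2.58 m and h_c = 2.58 × 0.669131 = 1.72636 m.
A = ½ × 2.54 × 3 = 3.81 m².
Resultant F = γ·h_c·A = 7.74009 × 1.72636 × 3.81 = 50.9099 kN.

F ≈ 50.91 kN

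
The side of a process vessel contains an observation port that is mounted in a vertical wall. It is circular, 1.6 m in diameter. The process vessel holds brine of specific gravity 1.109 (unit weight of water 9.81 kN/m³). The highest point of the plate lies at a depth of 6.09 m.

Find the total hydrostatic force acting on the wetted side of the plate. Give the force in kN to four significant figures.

F ≈ 150.7 kN

γ = 1.109 × 9.81 = 10.87929 kN/m³.
The centroid is at the centre, 0.8 m below the top of the plate, so the centroid depth is h_c = 6.09 + 0.8 = 6.89 m.
A = π(0.8)² = 2.01062 m².
Resultant F = γ·h_c·A = 10.87929 × 6.89 × 2.01062 = 150.713 kN.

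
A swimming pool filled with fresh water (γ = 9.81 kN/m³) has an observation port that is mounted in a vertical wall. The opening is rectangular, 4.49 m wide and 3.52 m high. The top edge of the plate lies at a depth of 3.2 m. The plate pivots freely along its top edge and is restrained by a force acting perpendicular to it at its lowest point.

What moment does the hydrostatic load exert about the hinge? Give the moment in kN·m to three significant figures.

M ≈ 1510 kN·m

γ = 9.81 kN/m³.
The centroid lies 3.52/2 = 1.76 m below the top edge, so the centroid depth is h_c = 3.2 + 1.76 = 4.96 m.
A = 4.49 × 3.52 = 15.8048 m².
Resultant F = γ·h_c·A = 9.81 × 4.96 × 15.8048 = 769.024 kN.
I_c = b·h³/12 = 4.49 × 3.52³/12 = 16.319 m⁴.
Centre of pressure: y_p = y_c + I_c/(y_c·A) = 4.96 + 16.319/(4.96 × 15.8048) = 4.96 + 0.208172 = 5.16817 m along the plane.
The resultant acts 1.76 + 0.208172 = 1.96817 m (along the plate) below the hinge at the top edge, so the moment about the hinge is M = F × 1.96817 = 769.024 × 1.96817 = 1513.57 kN·m.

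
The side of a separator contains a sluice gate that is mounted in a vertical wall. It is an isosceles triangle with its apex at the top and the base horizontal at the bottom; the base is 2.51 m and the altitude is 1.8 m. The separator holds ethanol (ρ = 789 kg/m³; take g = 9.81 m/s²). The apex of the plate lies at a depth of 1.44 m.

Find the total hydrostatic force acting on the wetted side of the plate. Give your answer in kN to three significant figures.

γ = ρg = 789 × 9.81 / 1000 = 7.74009 kN/m³.
With the apex up, the centroid sits 2h/3 = 2 × 1.8/3 = 1.2 m below the apex, so the centroid depth is h_c = 1.44 + 1.2 = 2.64 m.
A = ½ × 2.51 × 1.8 = 2.259 m².
Resultant F = γ·h_c·A = 7.74009 × 2.64 × 2.259 = 46.16 kN.

F ≈ 46.2 kN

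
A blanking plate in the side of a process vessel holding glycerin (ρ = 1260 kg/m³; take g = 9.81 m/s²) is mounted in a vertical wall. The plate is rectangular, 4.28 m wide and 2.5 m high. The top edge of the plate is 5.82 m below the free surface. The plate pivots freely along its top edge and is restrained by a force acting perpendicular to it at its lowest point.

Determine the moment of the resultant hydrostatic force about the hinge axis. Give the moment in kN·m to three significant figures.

γ = ρg = 1260 × 9.81 / 1000 = 12.3606 kN/m³.
The centroid lies 2.5/2 = 1.25 m below the top edge, so the centroid depth is h_c = 5.82 + 1.25 = 7.07 m.
A = 4.28 × 2.5 = 10.7 m².
Resultant F = γ·h_c·A = 12.3606 × 7.07 × 10.7 = 935.067 kN.
I_c = b·h³/12 = 4.28 × 2.5³/12 = 5.57292 m⁴.
Centre of pressure: y_p = y_c + I_c/(y_c·A) = 7.07 + 5.57292/(7.07 × 10.7) = 7.07 + 0.0736681 = 7.14367 m along the plane.
The resultant acts 1.25 + 0.0736681 = 1.32367 m (along the plate) below the hinge at the top edge, so the moment about the hinge is M = F × 1.32367 = 935.067 × 1.32367 = 1237.72 kN·m.

M ≈ 1240 kN·m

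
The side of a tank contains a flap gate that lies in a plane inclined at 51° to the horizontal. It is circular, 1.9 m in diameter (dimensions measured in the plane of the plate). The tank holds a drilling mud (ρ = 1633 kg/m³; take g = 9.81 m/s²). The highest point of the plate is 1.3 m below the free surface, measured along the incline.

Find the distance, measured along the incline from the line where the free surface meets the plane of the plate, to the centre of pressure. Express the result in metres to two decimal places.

y_p = 2.35 m

γ = ρg = 1633 × 9.81 / 1000 = 16.01973 kN/m³.
Let θ = 51° be the plate's angle to the horizontal; measure y along the incline from where the plane meets the free surface. Vertical depth h = y·sinθ with sinθ = 0.777146.
The centroid is at the centre, 0.95 m below the top of the plate, so y_c = 1.3 + 0.95 = 2.25 m and h_c = 2.25 × 0.777146 = 1.74858 m.
A = π(0.95)² = 2.83529 m².
Resultant F = γ·h_c·A = 16.01973 × 1.74858 × 2.83529 = 79.4215 kN.
I_c = πr⁴/4 = π × 0.95⁴/4 = 0.639712 m⁴.
Centre of pressure: y_p = y_c + I_c/(y_c·A) = 2.25 + 0.639712/(2.25 × 2.83529) = 2.25 + 0.100278 = 2.35028 m along the plane.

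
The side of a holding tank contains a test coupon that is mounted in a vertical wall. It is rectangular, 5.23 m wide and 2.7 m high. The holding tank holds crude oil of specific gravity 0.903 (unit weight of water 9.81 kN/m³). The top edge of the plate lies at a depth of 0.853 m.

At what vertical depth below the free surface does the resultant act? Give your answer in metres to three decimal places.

h_p = 2.479 m

γ = 0.903 × 9.81 = 8.85843 kN/m³.
The centroid lies 2.7/2 = 1.35 m below the top edge, so the centroid depth is h_c = 0.853 + 1.35 = 2.203 m.
A = 5.23 × 2.7 = 14.121 m².
Resultant F = γ·h_c·A = 8.85843 × 2.203 × 14.121 = 275.573 kN.
I_c = b·h³/12 = 5.23 × 2.7³/12 = 8.57851 m⁴.
Centre of pressure: y_p = y_c + I_c/(y_c·A) = 2.203 + 8.57851/(2.203 × 14.121) = 2.203 + 0.27576 = 2.47876 m along the plane.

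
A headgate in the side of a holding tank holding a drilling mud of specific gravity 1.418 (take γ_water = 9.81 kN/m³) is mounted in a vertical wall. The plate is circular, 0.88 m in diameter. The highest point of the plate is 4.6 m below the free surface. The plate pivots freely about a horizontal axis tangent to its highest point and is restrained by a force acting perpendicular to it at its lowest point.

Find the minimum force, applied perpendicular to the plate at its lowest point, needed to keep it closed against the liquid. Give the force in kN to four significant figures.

P ≈ 21.79 kN

γ = 1.418 × 9.81 = 13.91058 kN/m³.
The centroid is at the centre, 0.44 m below the top of the plate, so the centroid depth is h_c = 4.6 + 0.44 = 5.04 m.
A = π(0.44)² = 0.608212 m².
Resultant F = γ·h_c·A = 13.91058 × 5.04 × 0.608212 = 42.6413 kN.
I_c = πr⁴/4 = π × 0.44⁴/4 = 0.0294375 m⁴.
Centre of pressure: y_p = y_c + I_c/(y_c·A) = 5.04 + 0.0294375/(5.04 × 0.608212) = 5.04 + 0.00960319 = 5.0496 m along the plane.
The resultant acts 0.44 + 0.00960319 = 0.449603 m (along the plate) below the hinge at the top edge, so the moment about the hinge is M = F × 0.449603 = 42.6413 × 0.449603 = 19.1717 kN·m.
A normal force at the bottom, 0.88 m from the hinge, must supply this moment: P = 19.1717/0.88 = 21.786 kN.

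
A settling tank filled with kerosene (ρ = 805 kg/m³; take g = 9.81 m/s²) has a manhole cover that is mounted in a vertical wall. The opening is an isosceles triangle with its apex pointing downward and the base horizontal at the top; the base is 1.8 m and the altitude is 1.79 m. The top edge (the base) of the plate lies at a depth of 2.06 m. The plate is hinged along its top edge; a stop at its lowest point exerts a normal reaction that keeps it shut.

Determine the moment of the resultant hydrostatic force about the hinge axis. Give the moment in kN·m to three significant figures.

γ = ρg = 805 × 9.81 / 1000 = 7.89705 kN/m³.
With the apex down, the centroid sits h/3 = 1.79/3 = 0.596667 m below the base (the top edge), so the centroid depth is h_c = 2.06 + 0.596667 = 2.65667 m.
A = ½ × 1.8 × 1.79 = 1.611 m².
Resultant F = γ·h_c·A = 7.89705 × 2.65667 × 1.611 = 33.7985 kN.
I_c = b·h³/36 = 1.8 × 1.79³/36 = 0.286767 m⁴.
Centre of pressure: y_p = y_c + I_c/(y_c·A) = 2.65667 + 0.286767/(2.65667 × 1.611) = 2.65667 + 0.0670033 = 2.72367 m along the plane.
The resultant acts 0.596667 + 0.0670033 = 0.66367 m (along the plate) below the hinge at the top edge, so the moment about the hinge is M = F × 0.66367 = 33.7985 × 0.66367 = 22.4311 kN·m.

M ≈ 22.4 kN·m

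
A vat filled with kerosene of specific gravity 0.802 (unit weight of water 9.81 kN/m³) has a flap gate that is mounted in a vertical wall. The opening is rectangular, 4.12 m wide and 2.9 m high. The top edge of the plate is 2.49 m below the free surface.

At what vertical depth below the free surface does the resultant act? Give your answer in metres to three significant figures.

γ = 0.802 × 9.81 = 7.86762 kN/m³.
The centroid lies 2.9/2 = 1.45 m below the top edge, so the centroid depth is h_c = 2.49 + 1.45 = 3.94 m.
A = 4.12 × 2.9 = 11.948 m².
Resultant F = γ·h_c·A = 7.86762 × 3.94 × 11.948 = 370.369 kN.
I_c = b·h³/12 = 4.12 × 2.9³/12 = 8.37356 m⁴.
Centre of pressure: y_p = y_c + I_c/(y_c·A) = 3.94 + 8.37356/(3.94 × 11.948) = 3.94 + 0.177877 = 4.11788 m along the plane.

h_p = 4.12 m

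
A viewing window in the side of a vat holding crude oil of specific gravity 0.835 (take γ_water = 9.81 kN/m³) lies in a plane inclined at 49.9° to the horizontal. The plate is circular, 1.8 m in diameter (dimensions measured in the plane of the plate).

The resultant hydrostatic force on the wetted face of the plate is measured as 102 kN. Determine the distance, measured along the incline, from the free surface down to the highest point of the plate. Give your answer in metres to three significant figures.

y_top ≈ 5.50 m

γ = 0.835 × 9.81 = 8.19135 kN/m³.
A = π(0.9)² = 2.54469 m².
From F = γ·h_c·A, the centroid depth is h_c = 102/(8.19135 × 2.54469) = 4.89339 m.
Let θ = 49.9° be the plate's angle to the horizontal; measure y along the incline from where the plane meets the free surface. Vertical depth h = y·sinθ with sinθ = 0.764921.
Along the incline, y_c = h_c/sinθ = 4.89339/0.764921 = 6.39725 m.
The centroid is at the centre, 0.9 m below the top of the plate, so the highest point sits at y_top = 6.39725 − 0.9 = 5.49725 m along the incline.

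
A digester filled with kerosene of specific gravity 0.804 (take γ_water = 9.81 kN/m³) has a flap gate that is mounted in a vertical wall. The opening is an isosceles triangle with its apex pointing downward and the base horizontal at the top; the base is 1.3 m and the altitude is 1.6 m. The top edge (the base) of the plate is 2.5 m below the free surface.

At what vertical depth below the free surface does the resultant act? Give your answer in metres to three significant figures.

h_p = 3.08 m

γ = 0.804 × 9.81 = 7.88724 kN/m³.
With the apex down, the centroid sits h/3 = 1.6/3 = 0.533333 m below the base (the top edge), so the centroid depth is h_c = 2.5 + 0.533333 = 3.03333 m.
A = ½ × 1.3 × 1.6 = 1.04 m².
Resultant F = γ·h_c·A = 7.88724 × 3.03333 × 1.04 = 24.8816 kN.
I_c = b·h³/36 = 1.3 × 1.6³/36 = 0.147911 m⁴.
Centre of pressure: y_p = y_c + I_c/(y_c·A) = 3.03333 + 0.147911/(3.03333 × 1.04) = 3.03333 + 0.0468865 = 3.08022 m along the plane.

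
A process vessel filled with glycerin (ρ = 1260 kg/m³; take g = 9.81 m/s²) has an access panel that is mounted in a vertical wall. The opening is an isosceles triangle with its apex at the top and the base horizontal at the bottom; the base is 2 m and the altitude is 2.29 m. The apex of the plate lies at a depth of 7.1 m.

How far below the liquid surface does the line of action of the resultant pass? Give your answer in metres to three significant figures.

γ = ρg = 1260 × 9.81 / 1000 = 12.3606 kN/m³.
With the apex up, the centroid sits 2h/3 = 2 × 2.29/3 = 1.52667 m below the apex, so the centroid depth is h_c = 7.1 + 1.52667 = 8.62667 m.
A = ½ × 2 × 2.29 = 2.29 m².
Resultant F = γ·h_c·A = 12.3606 × 8.62667 × 2.29 = 244.185 kN.
I_c = b·h³/36 = 2 × 2.29³/36 = 0.667166 m⁴.
Centre of pressure: y_p = y_c + I_c/(y_c·A) = 8.62667 + 0.667166/(8.62667 × 2.29) = 8.62667 + 0.0337719 = 8.66044 m along the plane.

h_p = 8.66 m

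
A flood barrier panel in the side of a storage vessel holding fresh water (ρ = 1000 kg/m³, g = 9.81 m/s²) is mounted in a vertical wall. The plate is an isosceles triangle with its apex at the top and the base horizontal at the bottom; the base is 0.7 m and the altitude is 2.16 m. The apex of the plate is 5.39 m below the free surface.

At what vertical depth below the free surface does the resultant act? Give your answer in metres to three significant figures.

γ = ρg = 1000 × 9.81 = 9810 N/m³ = 9.81 kN/m³.
With the apex up, the centroid sits 2h/3 = 2 × 2.16/3 = 1.44 m below the apex, so the centroid depth is h_c = 5.39 + 1.44 = 6.83 m.
A = ½ × 0.7 × 2.16 = 0.756 m².
Resultant F = γ·h_c·A = 9.81 × 6.83 × 0.756 = 50.6537 kN.
I_c = b·h³/36 = 0.7 × 2.16³/36 = 0.195955 m⁴.
Centre of pressure: y_p = y_c + I_c/(y_c·A) = 6.83 + 0.195955/(6.83 × 0.756) = 6.83 + 0.0379502 = 6.86795 m along the plane.

h_p = 6.87 m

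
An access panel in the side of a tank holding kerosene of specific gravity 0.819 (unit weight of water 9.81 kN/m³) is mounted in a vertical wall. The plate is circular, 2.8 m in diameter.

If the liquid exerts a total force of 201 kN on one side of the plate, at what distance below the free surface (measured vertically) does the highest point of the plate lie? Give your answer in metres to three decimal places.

γ = 0.819 × 9.81 = 8.03439 kN/m³.
A = π(1.4)² = 6.15752 m².
From F = γ·h_c·A, the centroid depth is h_c = 201/(8.03439 × 6.15752) = 4.06291 m.
The centroid is at the centre, 1.4 m below the top of the plate, so the highest point sits at h_top = 4.06291 − 1.4 = 2.66291 m below the surface.

d_top ≈ 2.663 m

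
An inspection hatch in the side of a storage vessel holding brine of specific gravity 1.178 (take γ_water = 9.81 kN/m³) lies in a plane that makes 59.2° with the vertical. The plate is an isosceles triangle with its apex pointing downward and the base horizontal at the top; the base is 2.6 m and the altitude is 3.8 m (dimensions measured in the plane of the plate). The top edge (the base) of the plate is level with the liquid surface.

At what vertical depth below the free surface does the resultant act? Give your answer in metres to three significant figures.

h_p = 0.973 m

γ = 1.178 × 9.81 = 11.55618 kN/m³.
The plate makes 59.2° with the vertical, i.e. θ = 90° − 59.2° = 30.8° to the horizontal. Measuring y along the incline from the free-surface line, vertical depth h = y·sinθ with sinθ = 0.512043.
With the apex down, the centroid sits h/3 = 3.8/3 = 1.26667 m below the base (the top edge), so y_c = 1.26667 m and h_c = 1.26667 × 0.512043 = 0.64859 m.
A = ½ × 2.6 × 3.8 = 4.94 m².
Resultant F = γ·h_c·A = 11.55618 × 0.64859 × 4.94 = 37.0264 kN.
I_c = b·h³/36 = 2.6 × 3.8³/36 = 3.96298 m⁴.
Centre of pressure: y_p = y_c + I_c/(y_c·A) = 1.26667 + 3.96298/(1.26667 × 4.94) = 1.26667 + 0.633332 = 1.9 m along the plane.
Vertically, h_p = y_p·sinθ = 1.9 × 0.512043 = 0.972882 m.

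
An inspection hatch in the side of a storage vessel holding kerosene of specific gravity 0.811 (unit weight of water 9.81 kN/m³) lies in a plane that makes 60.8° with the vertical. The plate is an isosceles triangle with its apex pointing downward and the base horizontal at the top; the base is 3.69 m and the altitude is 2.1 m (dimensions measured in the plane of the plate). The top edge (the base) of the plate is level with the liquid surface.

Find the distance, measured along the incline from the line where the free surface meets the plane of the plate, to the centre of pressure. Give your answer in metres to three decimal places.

γ = 0.811 × 9.81 = 7.95591 kN/m³.
The plate makes 60.8° with the vertical, i.e. θ = 90° − 60.8° = 29.2° to the horizontal. Measuring y along the incline from the free-surface line, vertical depth h = y·sinθ with sinθ = 0.487860.
With the apex down, the centroid sits h/3 = 2.1/3 = 0.7 m below the base (the top edge), so y_c = 0.7 m and h_c = 0.7 × 0.487860 = 0.341502 m.
A = ½ × 3.69 × 2.1 = 3.8745 m².
Resultant F = γ·h_c·A = 7.95591 × 0.341502 × 3.8745 = 10.5269 kN.
I_c = b·h³/36 = 3.69 × 2.1³/36 = 0.949253 m⁴.
Centre of pressure: y_p = y_c + I_c/(y_c·A) = 0.7 + 0.949253/(0.7 × 3.8745) = 0.7 + 0.35 = 1.05 m along the plane.

y_p = 1.050 m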